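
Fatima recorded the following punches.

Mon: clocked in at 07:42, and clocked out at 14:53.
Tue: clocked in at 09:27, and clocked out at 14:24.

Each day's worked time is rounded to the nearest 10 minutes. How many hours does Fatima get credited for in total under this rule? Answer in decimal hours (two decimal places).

12.17 hours

Mon: 07:42–14:53 = 7 h 11 min → rounds to 7 h 10 min
Tue: 09:27–14:24 = 4 h 57 min → rounds to 5 h 0 min
Total credited: 12 h 10 min.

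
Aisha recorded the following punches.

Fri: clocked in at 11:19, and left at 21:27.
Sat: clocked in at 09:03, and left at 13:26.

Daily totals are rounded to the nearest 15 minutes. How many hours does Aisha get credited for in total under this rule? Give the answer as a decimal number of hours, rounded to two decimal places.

14.75 hours

Fri: 11:19–21:27 = 10 h 8 min → rounds to 10 h 15 min
Sat: 09:03–13:26 = 4 h 23 min → rounds to 4 h 30 min
Total credited: 14 h 45 min.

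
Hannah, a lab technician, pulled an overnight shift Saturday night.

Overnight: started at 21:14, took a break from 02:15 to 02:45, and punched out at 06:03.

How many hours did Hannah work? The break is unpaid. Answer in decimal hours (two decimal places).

8.32 hours

Overnight: 21:14 → midnight = 2 h 46 min; midnight → 06:03 = 6 h 3 min; span 8 h 49 min; less 30 min break → 8 h 19 min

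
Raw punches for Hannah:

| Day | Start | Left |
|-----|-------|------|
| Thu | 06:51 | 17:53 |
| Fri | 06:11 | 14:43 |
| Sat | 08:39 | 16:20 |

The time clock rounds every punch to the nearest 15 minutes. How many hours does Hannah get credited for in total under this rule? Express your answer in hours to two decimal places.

Thu: in 06:51→06:45, out 17:53→18:00; 11 h 15 min
Fri: in 06:11→06:15, out 14:43→14:45; 8 h 30 min
Sat: in 08:39→08:45, out 16:20→16:15; 7 h 30 min
Total credited: 27 h 15 min.

27.25 hours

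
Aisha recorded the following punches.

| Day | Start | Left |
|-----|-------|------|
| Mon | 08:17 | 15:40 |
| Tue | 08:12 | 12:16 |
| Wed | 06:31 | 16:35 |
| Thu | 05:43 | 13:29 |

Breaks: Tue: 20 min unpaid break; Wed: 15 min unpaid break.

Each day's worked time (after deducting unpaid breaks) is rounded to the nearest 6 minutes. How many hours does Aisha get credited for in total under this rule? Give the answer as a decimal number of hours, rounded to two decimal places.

Mon: 08:17–15:40 = 7 h 23 min → rounds to 7 h 24 min
Tue: 08:12–12:16 = 4 h 4 min − 20 min = 3 h 44 min → rounds to 3 h 42 min
Wed: 06:31–16:35 = 10 h 4 min − 15 min = 9 h 49 min → rounds to 9 h 48 min
Thu: 05:43–13:29 = 7 h 46 min → rounds to 7 h 48 min
Total credited: 28 h 42 min.

28.70 hours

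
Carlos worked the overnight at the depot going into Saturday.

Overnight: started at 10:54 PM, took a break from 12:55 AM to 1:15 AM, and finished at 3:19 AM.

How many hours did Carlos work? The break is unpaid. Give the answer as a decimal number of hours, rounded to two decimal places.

4.08 hours

Overnight: 10:54 PM → midnight = 1 h 6 min; midnight → 3:19 AM = 3 h 19 min; span 4 h 25 min; less 20 min break → 4 h 5 min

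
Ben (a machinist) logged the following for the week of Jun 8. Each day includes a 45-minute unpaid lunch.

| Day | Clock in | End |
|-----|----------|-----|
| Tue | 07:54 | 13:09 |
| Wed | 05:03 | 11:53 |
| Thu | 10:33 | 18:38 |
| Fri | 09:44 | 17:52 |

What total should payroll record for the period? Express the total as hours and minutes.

Tue: 07:54–13:09 = 5 h 15 min; less 45 min break → 4 h 30 min
Wed: 05:03–11:53 = 6 h 50 min; less 45 min break → 6 h 5 min
Thu: 10:33–18:38 = 8 h 5 min; less 45 min break → 7 h 20 min
Fri: 09:44–17:52 = 8 h 8 min; less 45 min break → 7 h 23 min
Total: 4 h 30 min + 6 h 5 min + 7 h 20 min + 7 h 23 min = 25 h 18 min.

25 h 18 min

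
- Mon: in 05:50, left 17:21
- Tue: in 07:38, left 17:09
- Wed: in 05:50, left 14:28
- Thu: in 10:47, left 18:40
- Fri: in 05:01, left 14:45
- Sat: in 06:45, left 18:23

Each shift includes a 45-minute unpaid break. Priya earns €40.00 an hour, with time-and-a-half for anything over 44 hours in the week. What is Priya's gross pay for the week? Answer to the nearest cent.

€2385.00

Mon: 05:50–17:21 = 11 h 31 min; less 45 min break → 10 h 46 min
Tue: 07:38–17:09 = 9 h 31 min; less 45 min break → 8 h 46 min
Wed: 05:50–14:28 = 8 h 38 min; less 45 min break → 7 h 53 min
Thu: 10:47–18:40 = 7 h 53 min; less 45 min break → 7 h 8 min
Fri: 05:01–14:45 = 9 h 44 min; less 45 min break → 8 h 59 min
Sat: 06:45–18:23 = 11 h 38 min; less 45 min break → 10 h 53 min
Total worked: 54 h 25 min = 3265 min.
Regular 44 h 0 min = 2640 min at €40.00/h; overtime 10 h 25 min = 625 min at €60.00/h.
Pay = (2640 × €40.00 + 625 × €60.00) ÷ 60 = €2385.00.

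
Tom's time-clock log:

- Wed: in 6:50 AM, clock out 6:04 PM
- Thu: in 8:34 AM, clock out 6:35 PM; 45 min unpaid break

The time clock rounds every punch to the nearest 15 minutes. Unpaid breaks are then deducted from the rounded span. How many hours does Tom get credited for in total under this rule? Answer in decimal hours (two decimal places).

20.50 hours

Wed: in 6:50 AM→6:45 AM, out 6:04 PM→6:00 PM; 11 h 15 min
Thu: in 8:34 AM→8:30 AM, out 6:35 PM→6:30 PM; 10 h 0 min − 45 min = 9 h 15 min
Total credited: 20 h 30 min.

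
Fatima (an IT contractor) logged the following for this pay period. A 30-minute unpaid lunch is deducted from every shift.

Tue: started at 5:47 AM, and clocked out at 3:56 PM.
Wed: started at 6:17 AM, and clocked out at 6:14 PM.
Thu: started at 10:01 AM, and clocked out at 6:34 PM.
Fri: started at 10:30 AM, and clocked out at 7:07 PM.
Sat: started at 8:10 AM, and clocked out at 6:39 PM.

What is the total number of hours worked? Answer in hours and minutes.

Tue: 5:47 AM–3:56 PM = 10 h 9 min; less 30 min break → 9 h 39 min
Wed: 6:17 AM–6:14 PM = 11 h 57 min; less 30 min break → 11 h 27 min
Thu: 10:01 AM–6:34 PM = 8 h 33 min; less 30 min break → 8 h 3 min
Fri: 10:30 AM–7:07 PM = 8 h 37 min; less 30 min break → 8 h 7 min
Sat: 8:10 AM–6:39 PM = 10 h 29 min; less 30 min break → 9 h 59 min
Total: 9 h 39 min + 11 h 27 min + 8 h 3 min + 8 h 7 min + 9 h 59 min = 47 h 15 min.

47 h 15 min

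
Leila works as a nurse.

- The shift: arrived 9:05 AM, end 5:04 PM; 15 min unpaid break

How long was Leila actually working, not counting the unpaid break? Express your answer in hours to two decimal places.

7.73 hours

The shift: 9:05 AM–5:04 PM = 7 h 59 min; less 15 min break → 7 h 44 min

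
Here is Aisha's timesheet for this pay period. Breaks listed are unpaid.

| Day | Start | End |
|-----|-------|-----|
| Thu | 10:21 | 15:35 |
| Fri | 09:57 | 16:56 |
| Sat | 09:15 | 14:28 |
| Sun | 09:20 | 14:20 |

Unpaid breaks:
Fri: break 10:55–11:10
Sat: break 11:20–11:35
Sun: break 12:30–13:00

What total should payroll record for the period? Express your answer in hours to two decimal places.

21.43 hours

Thu: 10:21–15:35 = 5 h 14 min
Fri: 09:57–16:56 = 6 h 59 min; less 15 min break → 6 h 44 min
Sat: 09:15–14:28 = 5 h 13 min; less 15 min break → 4 h 58 min
Sun: 09:20–14:20 = 5 h 0 min; less 30 min break → 4 h 30 min
Total: 5 h 14 min + 6 h 44 min + 4 h 58 min + 4 h 30 min = 21 h 26 min.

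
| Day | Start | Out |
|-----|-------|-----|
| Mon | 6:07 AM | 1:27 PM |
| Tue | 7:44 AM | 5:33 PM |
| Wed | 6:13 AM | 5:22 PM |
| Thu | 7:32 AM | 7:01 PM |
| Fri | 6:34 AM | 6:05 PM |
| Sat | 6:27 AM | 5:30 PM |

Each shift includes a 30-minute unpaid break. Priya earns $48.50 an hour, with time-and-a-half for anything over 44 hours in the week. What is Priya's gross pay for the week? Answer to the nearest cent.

Mon: 6:07 AM–1:27 PM = 7 h 20 min; less 30 min break → 6 h 50 min
Tue: 7:44 AM–5:33 PM = 9 h 49 min; less 30 min break → 9 h 19 min
Wed: 6:13 AM–5:22 PM = 11 h 9 min; less 30 min break → 10 h 39 min
Thu: 7:32 AM–7:01 PM = 11 h 29 min; less 30 min break → 10 h 59 min
Fri: 6:34 AM–6:05 PM = 11 h 31 min; less 30 min break → 11 h 1 min
Sat: 6:27 AM–5:30 PM = 11 h 3 min; less 30 min break → 10 h 33 min
Total worked: 59 h 21 min = 3561 min.
Regular 44 h 0 min = 2640 min at $48.50/h; overtime 15 h 21 min = 921 min at $72.75/h.
Pay = (2640 × $48.50 + 921 × $72.75) ÷ 60 = $3250.71.

$3250.71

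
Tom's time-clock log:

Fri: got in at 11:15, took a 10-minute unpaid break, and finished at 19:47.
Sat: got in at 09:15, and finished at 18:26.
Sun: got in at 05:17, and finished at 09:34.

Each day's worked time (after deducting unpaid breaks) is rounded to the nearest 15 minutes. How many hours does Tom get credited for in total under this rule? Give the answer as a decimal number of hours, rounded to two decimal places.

21.75 hours

Fri: 11:15–19:47 = 8 h 32 min − 10 min = 8 h 22 min → rounds to 8 h 15 min
Sat: 09:15–18:26 = 9 h 11 min → rounds to 9 h 15 min
Sun: 05:17–09:34 = 4 h 17 min → rounds to 4 h 15 min
Total credited: 21 h 45 min.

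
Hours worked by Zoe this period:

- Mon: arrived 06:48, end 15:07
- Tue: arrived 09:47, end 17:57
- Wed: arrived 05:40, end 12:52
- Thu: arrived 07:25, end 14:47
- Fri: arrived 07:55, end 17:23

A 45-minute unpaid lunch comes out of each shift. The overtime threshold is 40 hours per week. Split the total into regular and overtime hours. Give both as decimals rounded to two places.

Mon: 06:48–15:07 = 8 h 19 min; less 45 min break → 7 h 34 min
Tue: 09:47–17:57 = 8 h 10 min; less 45 min break → 7 h 25 min
Wed: 05:40–12:52 = 7 h 12 min; less 45 min break → 6 h 27 min
Thu: 07:25–14:47 = 7 h 22 min; less 45 min break → 6 h 37 min
Fri: 07:55–17:23 = 9 h 28 min; less 45 min break → 8 h 43 min
Total worked: 36 h 46 min = 36.77 h.
Threshold 40 h → overtime 0 h 0 min, regular 36 h 46 min.

Regular 36.77 hours, overtime 0.00 hours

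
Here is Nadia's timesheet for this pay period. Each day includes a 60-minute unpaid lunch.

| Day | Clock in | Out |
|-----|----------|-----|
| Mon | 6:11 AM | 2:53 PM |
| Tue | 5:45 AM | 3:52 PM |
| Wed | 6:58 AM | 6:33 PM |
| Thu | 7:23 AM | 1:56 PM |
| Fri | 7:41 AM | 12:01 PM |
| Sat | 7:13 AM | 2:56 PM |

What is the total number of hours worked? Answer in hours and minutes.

43 h 0 min

Mon: 6:11 AM–2:53 PM = 8 h 42 min; less 60 min break → 7 h 42 min
Tue: 5:45 AM–3:52 PM = 10 h 7 min; less 60 min break → 9 h 7 min
Wed: 6:58 AM–6:33 PM = 11 h 35 min; less 60 min break → 10 h 35 min
Thu: 7:23 AM–1:56 PM = 6 h 33 min; less 60 min break → 5 h 33 min
Fri: 7:41 AM–12:01 PM = 4 h 20 min; less 60 min break → 3 h 20 min
Sat: 7:13 AM–2:56 PM = 7 h 43 min; less 60 min break → 6 h 43 min
Total: 7 h 42 min + 9 h 7 min + 10 h 35 min + 5 h 33 min + 3 h 20 min + 6 h 43 min = 43 h 0 min.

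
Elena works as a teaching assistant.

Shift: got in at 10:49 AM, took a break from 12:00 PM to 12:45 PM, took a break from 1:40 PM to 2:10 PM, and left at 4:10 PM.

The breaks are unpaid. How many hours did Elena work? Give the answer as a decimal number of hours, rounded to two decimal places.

4.10 hours

Shift: 10:49 AM–4:10 PM = 5 h 21 min; less 75 min break → 4 h 6 min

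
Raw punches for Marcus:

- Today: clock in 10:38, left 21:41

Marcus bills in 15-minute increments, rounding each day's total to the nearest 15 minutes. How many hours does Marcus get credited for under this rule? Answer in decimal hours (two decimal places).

Today: 10:38–21:41 = 11 h 3 min → rounds to 11 h 0 min

11.00 hours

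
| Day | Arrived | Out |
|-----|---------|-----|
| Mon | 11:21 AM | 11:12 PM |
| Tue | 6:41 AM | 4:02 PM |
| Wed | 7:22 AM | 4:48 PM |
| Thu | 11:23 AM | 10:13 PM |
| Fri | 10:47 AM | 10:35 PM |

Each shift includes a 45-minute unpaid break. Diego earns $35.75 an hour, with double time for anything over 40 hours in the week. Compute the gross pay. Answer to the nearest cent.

Mon: 11:21 AM–11:12 PM = 11 h 51 min; less 45 min break → 11 h 6 min
Tue: 6:41 AM–4:02 PM = 9 h 21 min; less 45 min break → 8 h 36 min
Wed: 7:22 AM–4:48 PM = 9 h 26 min; less 45 min break → 8 h 41 min
Thu: 11:23 AM–10:13 PM = 10 h 50 min; less 45 min break → 10 h 5 min
Fri: 10:47 AM–10:35 PM = 11 h 48 min; less 45 min break → 11 h 3 min
Total worked: 49 h 31 min = 2971 min.
Regular 40 h 0 min = 2400 min at $35.75/h; overtime 9 h 31 min = 571 min at $71.50/h.
Pay = (2400 × $35.75 + 571 × $71.50) ÷ 60 = $2110.44.

$2110.44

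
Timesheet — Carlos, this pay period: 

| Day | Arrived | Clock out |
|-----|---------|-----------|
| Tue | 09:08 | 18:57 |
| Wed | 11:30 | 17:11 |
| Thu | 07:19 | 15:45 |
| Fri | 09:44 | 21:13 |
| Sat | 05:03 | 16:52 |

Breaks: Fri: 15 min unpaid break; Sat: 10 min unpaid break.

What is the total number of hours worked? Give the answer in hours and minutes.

46 h 49 min

Tue: 09:08–18:57 = 9 h 49 min
Wed: 11:30–17:11 = 5 h 41 min
Thu: 07:19–15:45 = 8 h 26 min
Fri: 09:44–21:13 = 11 h 29 min; less 15 min break → 11 h 14 min
Sat: 05:03–16:52 = 11 h 49 min; less 10 min break → 11 h 39 min
Total: 9 h 49 min + 5 h 41 min + 8 h 26 min + 11 h 14 min + 11 h 39 min = 46 h 49 min.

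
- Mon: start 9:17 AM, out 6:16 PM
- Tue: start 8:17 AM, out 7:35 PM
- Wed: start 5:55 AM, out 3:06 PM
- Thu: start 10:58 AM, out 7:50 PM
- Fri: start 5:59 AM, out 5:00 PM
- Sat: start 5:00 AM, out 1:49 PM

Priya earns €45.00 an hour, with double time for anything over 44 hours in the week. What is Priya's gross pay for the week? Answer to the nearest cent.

€3255.00

Mon: 9:17 AM–6:16 PM = 8 h 59 min
Tue: 8:17 AM–7:35 PM = 11 h 18 min
Wed: 5:55 AM–3:06 PM = 9 h 11 min
Thu: 10:58 AM–7:50 PM = 8 h 52 min
Fri: 5:59 AM–5:00 PM = 11 h 1 min
Sat: 5:00 AM–1:49 PM = 8 h 49 min
Total worked: 58 h 10 min = 3490 min.
Regular 44 h 0 min = 2640 min at €45.00/h; overtime 14 h 10 min = 850 min at €90.00/h.
Pay = (2640 × €45.00 + 850 × €90.00) ÷ 60 = €3255.00.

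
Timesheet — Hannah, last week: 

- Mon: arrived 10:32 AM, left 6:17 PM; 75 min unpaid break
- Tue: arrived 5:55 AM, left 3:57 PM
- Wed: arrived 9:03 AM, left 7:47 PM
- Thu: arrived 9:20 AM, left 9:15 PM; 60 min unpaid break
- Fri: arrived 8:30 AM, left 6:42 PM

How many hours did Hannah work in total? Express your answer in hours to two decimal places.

48.38 hours

Mon: 10:32 AM–6:17 PM = 7 h 45 min; less 75 min break → 6 h 30 min
Tue: 5:55 AM–3:57 PM = 10 h 2 min
Wed: 9:03 AM–7:47 PM = 10 h 44 min
Thu: 9:20 AM–9:15 PM = 11 h 55 min; less 60 min break → 10 h 55 min
Fri: 8:30 AM–6:42 PM = 10 h 12 min
Total: 6 h 30 min + 10 h 2 min + 10 h 44 min + 10 h 55 min + 10 h 12 min = 48 h 23 min.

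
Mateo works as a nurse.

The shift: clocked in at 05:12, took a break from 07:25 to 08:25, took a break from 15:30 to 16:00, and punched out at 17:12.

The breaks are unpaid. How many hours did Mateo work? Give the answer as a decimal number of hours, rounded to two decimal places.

The shift: 05:12–17:12 = 12 h 0 min; less 90 min break → 10 h 30 min

10.50 hours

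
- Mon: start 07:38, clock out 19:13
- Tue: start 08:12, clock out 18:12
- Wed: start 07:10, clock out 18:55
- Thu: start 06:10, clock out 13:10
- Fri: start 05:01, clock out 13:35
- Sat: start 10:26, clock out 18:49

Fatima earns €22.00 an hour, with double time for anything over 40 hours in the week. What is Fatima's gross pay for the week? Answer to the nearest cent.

€1640.47

Mon: 07:38–19:13 = 11 h 35 min
Tue: 08:12–18:12 = 10 h 0 min
Wed: 07:10–18:55 = 11 h 45 min
Thu: 06:10–13:10 = 7 h 0 min
Fri: 05:01–13:35 = 8 h 34 min
Sat: 10:26–18:49 = 8 h 23 min
Total worked: 57 h 17 min = 3437 min.
Regular 40 h 0 min = 2400 min at €22.00/h; overtime 17 h 17 min = 1037 min at €44.00/h.
Pay = (2400 × €22.00 + 1037 × €44.00) ÷ 60 = €1640.47.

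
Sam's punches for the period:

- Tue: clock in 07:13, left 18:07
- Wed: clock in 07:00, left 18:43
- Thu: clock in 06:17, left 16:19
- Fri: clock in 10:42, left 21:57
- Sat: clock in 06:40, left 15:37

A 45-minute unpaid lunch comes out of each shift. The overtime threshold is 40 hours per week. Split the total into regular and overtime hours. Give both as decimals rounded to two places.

Regular 40.00 hours, overtime 9.10 hours

Tue: 07:13–18:07 = 10 h 54 min; less 45 min break → 10 h 9 min
Wed: 07:00–18:43 = 11 h 43 min; less 45 min break → 10 h 58 min
Thu: 06:17–16:19 = 10 h 2 min; less 45 min break → 9 h 17 min
Fri: 10:42–21:57 = 11 h 15 min; less 45 min break → 10 h 30 min
Sat: 06:40–15:37 = 8 h 57 min; less 45 min break → 8 h 12 min
Total worked: 49 h 6 min = 49.10 h.
Threshold 40 h → overtime 9 h 6 min, regular 40 h 0 min.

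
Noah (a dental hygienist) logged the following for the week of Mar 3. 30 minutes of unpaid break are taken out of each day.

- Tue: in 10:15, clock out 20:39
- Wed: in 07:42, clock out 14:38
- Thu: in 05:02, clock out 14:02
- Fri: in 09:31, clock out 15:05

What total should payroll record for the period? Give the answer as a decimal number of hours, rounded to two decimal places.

Tue: 10:15–20:39 = 10 h 24 min; less 30 min break → 9 h 54 min
Wed: 07:42–14:38 = 6 h 56 min; less 30 min break → 6 h 26 min
Thu: 05:02–14:02 = 9 h 0 min; less 30 min break → 8 h 30 min
Fri: 09:31–15:05 = 5 h 34 min; less 30 min break → 5 h 4 min
Total: 9 h 54 min + 6 h 26 min + 8 h 30 min + 5 h 4 min = 29 h 54 min.

29.90 hours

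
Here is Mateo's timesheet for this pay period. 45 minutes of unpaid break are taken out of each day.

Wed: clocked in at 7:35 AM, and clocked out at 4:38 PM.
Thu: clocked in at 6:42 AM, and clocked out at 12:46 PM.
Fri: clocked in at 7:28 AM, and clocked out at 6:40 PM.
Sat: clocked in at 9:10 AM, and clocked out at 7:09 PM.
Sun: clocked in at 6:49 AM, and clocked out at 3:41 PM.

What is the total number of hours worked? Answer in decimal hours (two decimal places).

Wed: 7:35 AM–4:38 PM = 9 h 3 min; less 45 min break → 8 h 18 min
Thu: 6:42 AM–12:46 PM = 6 h 4 min; less 45 min break → 5 h 19 min
Fri: 7:28 AM–6:40 PM = 11 h 12 min; less 45 min break → 10 h 27 min
Sat: 9:10 AM–7:09 PM = 9 h 59 min; less 45 min break → 9 h 14 min
Sun: 6:49 AM–3:41 PM = 8 h 52 min; less 45 min break → 8 h 7 min
Total: 8 h 18 min + 5 h 19 min + 10 h 27 min + 9 h 14 min + 8 h 7 min = 41 h 25 min.

41.42 hours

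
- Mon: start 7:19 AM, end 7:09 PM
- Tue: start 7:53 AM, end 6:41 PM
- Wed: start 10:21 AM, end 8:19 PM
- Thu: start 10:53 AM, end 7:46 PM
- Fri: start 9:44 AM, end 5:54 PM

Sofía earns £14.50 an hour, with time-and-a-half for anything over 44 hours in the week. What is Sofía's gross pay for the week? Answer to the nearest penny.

£760.89

Mon: 7:19 AM–7:09 PM = 11 h 50 min
Tue: 7:53 AM–6:41 PM = 10 h 48 min
Wed: 10:21 AM–8:19 PM = 9 h 58 min
Thu: 10:53 AM–7:46 PM = 8 h 53 min
Fri: 9:44 AM–5:54 PM = 8 h 10 min
Total worked: 49 h 39 min = 2979 min.
Regular 44 h 0 min = 2640 min at £14.50/h; overtime 5 h 39 min = 339 min at £21.75/h.
Pay = (2640 × £14.50 + 339 × £21.75) ÷ 60 = £760.89.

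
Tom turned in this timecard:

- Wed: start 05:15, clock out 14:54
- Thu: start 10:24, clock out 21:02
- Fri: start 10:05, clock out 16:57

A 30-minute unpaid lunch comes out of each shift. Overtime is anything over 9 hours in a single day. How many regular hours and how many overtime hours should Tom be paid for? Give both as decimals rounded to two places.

Wed: 05:15–14:54 = 9 h 39 min; less 30 min break → 9 h 9 min
Thu: 10:24–21:02 = 10 h 38 min; less 30 min break → 10 h 8 min
Fri: 10:05–16:57 = 6 h 52 min; less 30 min break → 6 h 22 min
Wed reg 9 h 0 min / OT 0 h 9 min; Thu reg 9 h 0 min / OT 1 h 8 min; Fri reg 6 h 22 min / OT 0 h 0 min.
Totals: regular 24 h 22 min, overtime 1 h 17 min.

Regular 24.37 hours, overtime 1.28 hours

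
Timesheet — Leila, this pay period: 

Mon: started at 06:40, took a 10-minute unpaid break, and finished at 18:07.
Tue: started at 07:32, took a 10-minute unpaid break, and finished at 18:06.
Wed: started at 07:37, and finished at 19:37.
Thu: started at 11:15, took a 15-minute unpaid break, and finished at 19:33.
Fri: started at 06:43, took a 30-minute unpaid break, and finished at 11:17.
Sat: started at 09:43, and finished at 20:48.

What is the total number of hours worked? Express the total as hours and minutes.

56 h 53 min

Mon: 06:40–18:07 = 11 h 27 min; less 10 min break → 11 h 17 min
Tue: 07:32–18:06 = 10 h 34 min; less 10 min break → 10 h 24 min
Wed: 07:37–19:37 = 12 h 0 min
Thu: 11:15–19:33 = 8 h 18 min; less 15 min break → 8 h 3 min
Fri: 06:43–11:17 = 4 h 34 min; less 30 min break → 4 h 4 min
Sat: 09:43–20:48 = 11 h 5 min
Total: 11 h 17 min + 10 h 24 min + 12 h 0 min + 8 h 3 min + 4 h 4 min + 11 h 5 min = 56 h 53 min.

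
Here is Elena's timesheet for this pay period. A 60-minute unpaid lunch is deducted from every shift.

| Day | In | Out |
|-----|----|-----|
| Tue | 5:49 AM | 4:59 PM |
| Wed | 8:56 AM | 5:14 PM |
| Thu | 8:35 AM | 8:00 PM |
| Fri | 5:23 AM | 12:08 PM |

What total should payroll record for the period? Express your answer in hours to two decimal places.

Tue: 5:49 AM–4:59 PM = 11 h 10 min; less 60 min break → 10 h 10 min
Wed: 8:56 AM–5:14 PM = 8 h 18 min; less 60 min break → 7 h 18 min
Thu: 8:35 AM–8:00 PM = 11 h 25 min; less 60 min break → 10 h 25 min
Fri: 5:23 AM–12:08 PM = 6 h 45 min; less 60 min break → 5 h 45 min
Total: 10 h 10 min + 7 h 18 min + 10 h 25 min + 5 h 45 min = 33 h 38 min.

33.63 hours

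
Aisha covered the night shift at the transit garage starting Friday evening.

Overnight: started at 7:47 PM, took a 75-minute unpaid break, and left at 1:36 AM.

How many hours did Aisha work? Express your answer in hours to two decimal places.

4.57 hours

Overnight: 7:47 PM → midnight = 4 h 13 min; midnight → 1:36 AM = 1 h 36 min; span 5 h 49 min; less 75 min break → 4 h 34 min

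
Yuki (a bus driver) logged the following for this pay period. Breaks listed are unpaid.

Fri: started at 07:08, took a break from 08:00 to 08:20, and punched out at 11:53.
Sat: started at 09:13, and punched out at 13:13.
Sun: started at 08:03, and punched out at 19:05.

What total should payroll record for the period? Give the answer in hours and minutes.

Fri: 07:08–11:53 = 4 h 45 min; less 20 min break → 4 h 25 min
Sat: 09:13–13:13 = 4 h 0 min
Sun: 08:03–19:05 = 11 h 2 min
Total: 4 h 25 min + 4 h 0 min + 11 h 2 min = 19 h 27 min.

19 h 27 min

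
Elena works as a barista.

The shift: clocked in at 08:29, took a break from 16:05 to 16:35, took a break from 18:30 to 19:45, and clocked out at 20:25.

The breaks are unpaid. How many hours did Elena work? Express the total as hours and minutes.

The shift: 08:29–20:25 = 11 h 56 min; less 105 min break → 10 h 11 min

10 h 11 min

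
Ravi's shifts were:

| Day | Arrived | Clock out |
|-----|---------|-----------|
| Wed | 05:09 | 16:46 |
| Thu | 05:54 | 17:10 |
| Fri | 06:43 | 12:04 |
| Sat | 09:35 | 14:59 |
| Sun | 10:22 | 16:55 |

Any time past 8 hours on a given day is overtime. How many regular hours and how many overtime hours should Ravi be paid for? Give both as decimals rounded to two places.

Wed: 05:09–16:46 = 11 h 37 min
Thu: 05:54–17:10 = 11 h 16 min
Fri: 06:43–12:04 = 5 h 21 min
Sat: 09:35–14:59 = 5 h 24 min
Sun: 10:22–16:55 = 6 h 33 min
Wed reg 8 h 0 min / OT 3 h 37 min; Thu reg 8 h 0 min / OT 3 h 16 min; Fri reg 5 h 21 min / OT 0 h 0 min; Sat reg 5 h 24 min / OT 0 h 0 min; Sun reg 6 h 33 min / OT 0 h 0 min.
Totals: regular 33 h 18 min, overtime 6 h 53 min.

Regular 33.30 hours, overtime 6.88 hours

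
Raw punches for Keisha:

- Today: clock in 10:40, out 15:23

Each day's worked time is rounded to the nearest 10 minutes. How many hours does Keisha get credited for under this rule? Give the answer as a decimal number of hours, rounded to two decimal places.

4.67 hours

Today: 10:40–15:23 = 4 h 43 min → rounds to 4 h 40 min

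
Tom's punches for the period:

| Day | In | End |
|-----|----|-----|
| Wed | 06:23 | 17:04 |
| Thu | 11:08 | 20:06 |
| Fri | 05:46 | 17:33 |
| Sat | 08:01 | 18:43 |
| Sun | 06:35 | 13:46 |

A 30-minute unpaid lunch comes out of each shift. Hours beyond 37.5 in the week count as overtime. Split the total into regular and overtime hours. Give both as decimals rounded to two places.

Regular 37.50 hours, overtime 9.32 hours

Wed: 06:23–17:04 = 10 h 41 min; less 30 min break → 10 h 11 min
Thu: 11:08–20:06 = 8 h 58 min; less 30 min break → 8 h 28 min
Fri: 05:46–17:33 = 11 h 47 min; less 30 min break → 11 h 17 min
Sat: 08:01–18:43 = 10 h 42 min; less 30 min break → 10 h 12 min
Sun: 06:35–13:46 = 7 h 11 min; less 30 min break → 6 h 41 min
Total worked: 46 h 49 min = 46.82 h.
Threshold 37.5 h → overtime 9 h 19 min, regular 37 h 30 min.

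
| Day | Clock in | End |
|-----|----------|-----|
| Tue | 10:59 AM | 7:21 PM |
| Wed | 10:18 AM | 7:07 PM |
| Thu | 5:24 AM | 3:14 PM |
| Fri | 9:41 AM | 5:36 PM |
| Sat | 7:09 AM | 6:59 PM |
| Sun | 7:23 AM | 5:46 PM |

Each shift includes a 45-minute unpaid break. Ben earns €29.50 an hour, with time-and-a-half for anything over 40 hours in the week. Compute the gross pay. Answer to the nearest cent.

Tue: 10:59 AM–7:21 PM = 8 h 22 min; less 45 min break → 7 h 37 min
Wed: 10:18 AM–7:07 PM = 8 h 49 min; less 45 min break → 8 h 4 min
Thu: 5:24 AM–3:14 PM = 9 h 50 min; less 45 min break → 9 h 5 min
Fri: 9:41 AM–5:36 PM = 7 h 55 min; less 45 min break → 7 h 10 min
Sat: 7:09 AM–6:59 PM = 11 h 50 min; less 45 min break → 11 h 5 min
Sun: 7:23 AM–5:46 PM = 10 h 23 min; less 45 min break → 9 h 38 min
Total worked: 52 h 39 min = 3159 min.
Regular 40 h 0 min = 2400 min at €29.50/h; overtime 12 h 39 min = 759 min at €44.25/h.
Pay = (2400 × €29.50 + 759 × €44.25) ÷ 60 = €1739.76.

€1739.76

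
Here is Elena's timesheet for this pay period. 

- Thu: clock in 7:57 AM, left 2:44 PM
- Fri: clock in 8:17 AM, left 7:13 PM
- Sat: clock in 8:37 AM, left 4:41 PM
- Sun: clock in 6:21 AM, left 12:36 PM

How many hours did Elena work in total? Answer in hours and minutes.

32 h 2 min

Thu: 7:57 AM–2:44 PM = 6 h 47 min
Fri: 8:17 AM–7:13 PM = 10 h 56 min
Sat: 8:37 AM–4:41 PM = 8 h 4 min
Sun: 6:21 AM–12:36 PM = 6 h 15 min
Total: 6 h 47 min + 10 h 56 min + 8 h 4 min + 6 h 15 min = 32 h 2 min.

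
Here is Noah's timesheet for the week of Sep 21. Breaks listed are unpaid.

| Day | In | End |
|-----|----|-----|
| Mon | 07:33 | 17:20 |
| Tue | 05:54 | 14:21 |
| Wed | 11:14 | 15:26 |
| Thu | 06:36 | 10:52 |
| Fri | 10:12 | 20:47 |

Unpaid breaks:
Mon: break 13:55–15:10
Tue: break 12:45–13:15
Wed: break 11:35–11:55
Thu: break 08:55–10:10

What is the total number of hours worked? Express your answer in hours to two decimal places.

Mon: 07:33–17:20 = 9 h 47 min; less 75 min break → 8 h 32 min
Tue: 05:54–14:21 = 8 h 27 min; less 30 min break → 7 h 57 min
Wed: 11:14–15:26 = 4 h 12 min; less 20 min break → 3 h 52 min
Thu: 06:36–10:52 = 4 h 16 min; less 75 min break → 3 h 1 min
Fri: 10:12–20:47 = 10 h 35 min
Total: 8 h 32 min + 7 h 57 min + 3 h 52 min + 3 h 1 min + 10 h 35 min = 33 h 57 min.

33.95 hours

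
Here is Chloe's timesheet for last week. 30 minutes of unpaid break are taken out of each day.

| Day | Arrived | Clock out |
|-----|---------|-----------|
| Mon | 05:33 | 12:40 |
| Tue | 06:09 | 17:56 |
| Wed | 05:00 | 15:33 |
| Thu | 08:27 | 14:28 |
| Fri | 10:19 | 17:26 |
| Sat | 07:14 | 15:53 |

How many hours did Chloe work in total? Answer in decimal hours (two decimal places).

Mon: 05:33–12:40 = 7 h 7 min; less 30 min break → 6 h 37 min
Tue: 06:09–17:56 = 11 h 47 min; less 30 min break → 11 h 17 min
Wed: 05:00–15:33 = 10 h 33 min; less 30 min break → 10 h 3 min
Thu: 08:27–14:28 = 6 h 1 min; less 30 min break → 5 h 31 min
Fri: 10:19–17:26 = 7 h 7 min; less 30 min break → 6 h 37 min
Sat: 07:14–15:53 = 8 h 39 min; less 30 min break → 8 h 9 min
Total: 6 h 37 min + 11 h 17 min + 10 h 3 min + 5 h 31 min + 6 h 37 min + 8 h 9 min = 48 h 14 min.

48.23 hours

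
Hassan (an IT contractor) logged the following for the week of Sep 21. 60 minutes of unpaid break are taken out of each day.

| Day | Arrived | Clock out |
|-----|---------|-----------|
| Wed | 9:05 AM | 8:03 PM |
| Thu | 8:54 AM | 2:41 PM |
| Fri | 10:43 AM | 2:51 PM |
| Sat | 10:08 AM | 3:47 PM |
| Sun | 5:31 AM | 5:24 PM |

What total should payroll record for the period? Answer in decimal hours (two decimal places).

33.42 hours

Wed: 9:05 AM–8:03 PM = 10 h 58 min; less 60 min break → 9 h 58 min
Thu: 8:54 AM–2:41 PM = 5 h 47 min; less 60 min break → 4 h 47 min
Fri: 10:43 AM–2:51 PM = 4 h 8 min; less 60 min break → 3 h 8 min
Sat: 10:08 AM–3:47 PM = 5 h 39 min; less 60 min break → 4 h 39 min
Sun: 5:31 AM–5:24 PM = 11 h 53 min; less 60 min break → 10 h 53 min
Total: 9 h 58 min + 4 h 47 min + 3 h 8 min + 4 h 39 min + 10 h 53 min = 33 h 25 min.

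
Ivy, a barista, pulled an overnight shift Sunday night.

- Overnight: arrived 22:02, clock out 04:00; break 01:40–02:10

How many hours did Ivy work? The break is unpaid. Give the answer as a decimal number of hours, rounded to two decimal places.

Overnight: 22:02 → midnight = 1 h 58 min; midnight → 04:00 = 4 h 0 min; span 5 h 58 min; less 30 min break → 5 h 28 min

5.47 hours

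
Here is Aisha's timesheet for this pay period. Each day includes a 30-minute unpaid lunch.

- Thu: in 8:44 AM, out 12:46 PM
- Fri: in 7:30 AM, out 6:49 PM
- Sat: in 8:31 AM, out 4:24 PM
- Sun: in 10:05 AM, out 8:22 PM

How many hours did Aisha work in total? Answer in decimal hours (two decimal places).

31.52 hours

Thu: 8:44 AM–12:46 PM = 4 h 2 min; less 30 min break → 3 h 32 min
Fri: 7:30 AM–6:49 PM = 11 h 19 min; less 30 min break → 10 h 49 min
Sat: 8:31 AM–4:24 PM = 7 h 53 min; less 30 min break → 7 h 23 min
Sun: 10:05 AM–8:22 PM = 10 h 17 min; less 30 min break → 9 h 47 min
Total: 3 h 32 min + 10 h 49 min + 7 h 23 min + 9 h 47 min = 31 h 31 min.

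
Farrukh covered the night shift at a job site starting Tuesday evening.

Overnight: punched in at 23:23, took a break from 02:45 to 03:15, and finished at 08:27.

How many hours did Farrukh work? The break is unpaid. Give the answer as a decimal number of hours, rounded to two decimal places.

8.57 hours

Overnight: 23:23 → midnight = 0 h 37 min; midnight → 08:27 = 8 h 27 min; span 9 h 4 min; less 30 min break → 8 h 34 min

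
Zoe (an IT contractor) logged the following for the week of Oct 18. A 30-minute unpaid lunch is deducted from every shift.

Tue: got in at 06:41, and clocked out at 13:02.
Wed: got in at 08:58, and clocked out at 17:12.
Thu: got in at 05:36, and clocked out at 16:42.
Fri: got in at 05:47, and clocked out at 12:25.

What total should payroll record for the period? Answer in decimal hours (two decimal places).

30.32 hours

Tue: 06:41–13:02 = 6 h 21 min; less 30 min break → 5 h 51 min
Wed: 08:58–17:12 = 8 h 14 min; less 30 min break → 7 h 44 min
Thu: 05:36–16:42 = 11 h 6 min; less 30 min break → 10 h 36 min
Fri: 05:47–12:25 = 6 h 38 min; less 30 min break → 6 h 8 min
Total: 5 h 51 min + 7 h 44 min + 10 h 36 min + 6 h 8 min = 30 h 19 min.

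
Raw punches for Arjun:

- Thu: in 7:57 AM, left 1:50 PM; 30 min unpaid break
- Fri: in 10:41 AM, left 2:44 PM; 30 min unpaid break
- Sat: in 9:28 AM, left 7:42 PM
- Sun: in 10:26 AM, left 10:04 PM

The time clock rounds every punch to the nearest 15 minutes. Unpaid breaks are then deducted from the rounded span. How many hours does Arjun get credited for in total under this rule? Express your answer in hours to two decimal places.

Thu: in 7:57 AM→8:00 AM, out 1:50 PM→1:45 PM; 5 h 45 min − 30 min = 5 h 15 min
Fri: in 10:41 AM→10:45 AM, out 2:44 PM→2:45 PM; 4 h 0 min − 30 min = 3 h 30 min
Sat: in 9:28 AM→9:30 AM, out 7:42 PM→7:45 PM; 10 h 15 min
Sun: in 10:26 AM→10:30 AM, out 10:04 PM→10:00 PM; 11 h 30 min
Total credited: 30 h 30 min.

30.50 hours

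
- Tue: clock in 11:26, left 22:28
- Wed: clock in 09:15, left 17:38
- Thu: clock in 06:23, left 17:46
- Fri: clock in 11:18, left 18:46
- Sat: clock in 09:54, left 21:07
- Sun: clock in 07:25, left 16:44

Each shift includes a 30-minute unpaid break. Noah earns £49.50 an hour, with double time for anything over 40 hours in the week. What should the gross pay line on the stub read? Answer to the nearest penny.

£3544.20

Tue: 11:26–22:28 = 11 h 2 min; less 30 min break → 10 h 32 min
Wed: 09:15–17:38 = 8 h 23 min; less 30 min break → 7 h 53 min
Thu: 06:23–17:46 = 11 h 23 min; less 30 min break → 10 h 53 min
Fri: 11:18–18:46 = 7 h 28 min; less 30 min break → 6 h 58 min
Sat: 09:54–21:07 = 11 h 13 min; less 30 min break → 10 h 43 min
Sun: 07:25–16:44 = 9 h 19 min; less 30 min break → 8 h 49 min
Total worked: 55 h 48 min = 3348 min.
Regular 40 h 0 min = 2400 min at £49.50/h; overtime 15 h 48 min = 948 min at £99.00/h.
Pay = (2400 × £49.50 + 948 × £99.00) ÷ 60 = £3544.20.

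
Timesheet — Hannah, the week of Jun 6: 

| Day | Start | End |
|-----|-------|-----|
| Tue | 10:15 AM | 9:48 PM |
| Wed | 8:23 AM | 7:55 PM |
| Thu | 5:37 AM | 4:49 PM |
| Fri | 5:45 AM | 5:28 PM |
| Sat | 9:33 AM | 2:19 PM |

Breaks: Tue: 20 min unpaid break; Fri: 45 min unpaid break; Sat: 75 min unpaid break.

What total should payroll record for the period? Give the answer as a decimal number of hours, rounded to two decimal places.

48.43 hours

Tue: 10:15 AM–9:48 PM = 11 h 33 min; less 20 min break → 11 h 13 min
Wed: 8:23 AM–7:55 PM = 11 h 32 min
Thu: 5:37 AM–4:49 PM = 11 h 12 min
Fri: 5:45 AM–5:28 PM = 11 h 43 min; less 45 min break → 10 h 58 min
Sat: 9:33 AM–2:19 PM = 4 h 46 min; less 75 min break → 3 h 31 min
Total: 11 h 13 min + 11 h 32 min + 11 h 12 min + 10 h 58 min + 3 h 31 min = 48 h 26 min.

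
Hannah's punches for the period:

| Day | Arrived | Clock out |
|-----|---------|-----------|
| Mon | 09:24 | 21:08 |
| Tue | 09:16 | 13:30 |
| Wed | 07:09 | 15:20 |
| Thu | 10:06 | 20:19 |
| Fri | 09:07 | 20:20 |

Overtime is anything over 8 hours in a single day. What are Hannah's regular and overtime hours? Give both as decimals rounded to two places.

Mon: 09:24–21:08 = 11 h 44 min
Tue: 09:16–13:30 = 4 h 14 min
Wed: 07:09–15:20 = 8 h 11 min
Thu: 10:06–20:19 = 10 h 13 min
Fri: 09:07–20:20 = 11 h 13 min
Mon reg 8 h 0 min / OT 3 h 44 min; Tue reg 4 h 14 min / OT 0 h 0 min; Wed reg 8 h 0 min / OT 0 h 11 min; Thu reg 8 h 0 min / OT 2 h 13 min; Fri reg 8 h 0 min / OT 3 h 13 min.
Totals: regular 36 h 14 min, overtime 9 h 21 min.

Regular 36.23 hours, overtime 9.35 hours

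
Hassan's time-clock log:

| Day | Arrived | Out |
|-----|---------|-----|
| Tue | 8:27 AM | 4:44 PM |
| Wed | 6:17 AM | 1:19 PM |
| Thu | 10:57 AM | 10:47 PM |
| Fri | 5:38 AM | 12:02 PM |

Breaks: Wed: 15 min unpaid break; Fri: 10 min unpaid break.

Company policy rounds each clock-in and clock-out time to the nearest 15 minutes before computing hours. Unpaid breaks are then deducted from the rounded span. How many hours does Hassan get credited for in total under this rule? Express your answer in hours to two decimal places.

32.83 hours

Tue: in 8:27 AM→8:30 AM, out 4:44 PM→4:45 PM; 8 h 15 min
Wed: in 6:17 AM→6:15 AM, out 1:19 PM→1:15 PM; 7 h 0 min − 15 min = 6 h 45 min
Thu: in 10:57 AM→11:00 AM, out 10:47 PM→10:45 PM; 11 h 45 min
Fri: in 5:38 AM→5:45 AM, out 12:02 PM→12:00 PM; 6 h 15 min − 10 min = 6 h 5 min
Total credited: 32 h 50 min.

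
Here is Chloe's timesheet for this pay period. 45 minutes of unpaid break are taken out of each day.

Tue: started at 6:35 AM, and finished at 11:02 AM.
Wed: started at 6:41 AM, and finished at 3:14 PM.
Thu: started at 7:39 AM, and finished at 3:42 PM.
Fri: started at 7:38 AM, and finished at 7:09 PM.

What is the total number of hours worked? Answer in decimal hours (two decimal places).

Tue: 6:35 AM–11:02 AM = 4 h 27 min; less 45 min break → 3 h 42 min
Wed: 6:41 AM–3:14 PM = 8 h 33 min; less 45 min break → 7 h 48 min
Thu: 7:39 AM–3:42 PM = 8 h 3 min; less 45 min break → 7 h 18 min
Fri: 7:38 AM–7:09 PM = 11 h 31 min; less 45 min break → 10 h 46 min
Total: 3 h 42 min + 7 h 48 min + 7 h 18 min + 10 h 46 min = 29 h 34 min.

29.57 hours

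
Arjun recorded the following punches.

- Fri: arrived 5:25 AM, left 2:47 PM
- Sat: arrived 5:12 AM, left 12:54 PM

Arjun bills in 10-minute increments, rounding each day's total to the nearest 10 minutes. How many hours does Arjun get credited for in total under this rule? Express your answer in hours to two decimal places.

Fri: 5:25 AM–2:47 PM = 9 h 22 min → rounds to 9 h 20 min
Sat: 5:12 AM–12:54 PM = 7 h 42 min → rounds to 7 h 40 min
Total credited: 17 h 0 min.

17.00 hours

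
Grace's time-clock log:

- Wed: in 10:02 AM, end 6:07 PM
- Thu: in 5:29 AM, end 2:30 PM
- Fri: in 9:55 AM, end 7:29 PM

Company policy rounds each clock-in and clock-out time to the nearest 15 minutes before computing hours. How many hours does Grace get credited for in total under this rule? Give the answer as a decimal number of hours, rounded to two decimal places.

Wed: in 10:02 AM→10:00 AM, out 6:07 PM→6:00 PM; 8 h 0 min
Thu: in 5:29 AM→5:30 AM, out 2:30 PM→2:30 PM; 9 h 0 min
Fri: in 9:55 AM→10:00 AM, out 7:29 PM→7:30 PM; 9 h 30 min
Total credited: 26 h 30 min.

26.50 hours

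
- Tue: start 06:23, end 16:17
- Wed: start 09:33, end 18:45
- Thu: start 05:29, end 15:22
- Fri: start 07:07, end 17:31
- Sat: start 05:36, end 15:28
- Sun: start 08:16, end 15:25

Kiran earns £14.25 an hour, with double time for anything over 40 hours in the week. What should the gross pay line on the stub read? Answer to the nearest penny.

£1037.40

Tue: 06:23–16:17 = 9 h 54 min
Wed: 09:33–18:45 = 9 h 12 min
Thu: 05:29–15:22 = 9 h 53 min
Fri: 07:07–17:31 = 10 h 24 min
Sat: 05:36–15:28 = 9 h 52 min
Sun: 08:16–15:25 = 7 h 9 min
Total worked: 56 h 24 min = 3384 min.
Regular 40 h 0 min = 2400 min at £14.25/h; overtime 16 h 24 min = 984 min at £28.50/h.
Pay = (2400 × £14.25 + 984 × £28.50) ÷ 60 = £1037.40.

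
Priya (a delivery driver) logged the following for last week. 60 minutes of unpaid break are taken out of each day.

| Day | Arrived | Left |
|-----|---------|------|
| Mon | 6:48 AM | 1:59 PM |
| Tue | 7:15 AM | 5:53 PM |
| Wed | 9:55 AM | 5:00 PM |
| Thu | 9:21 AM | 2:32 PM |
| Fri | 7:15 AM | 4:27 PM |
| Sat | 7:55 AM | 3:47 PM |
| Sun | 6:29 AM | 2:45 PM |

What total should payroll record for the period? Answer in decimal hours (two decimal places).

48.42 hours

Mon: 6:48 AM–1:59 PM = 7 h 11 min; less 60 min break → 6 h 11 min
Tue: 7:15 AM–5:53 PM = 10 h 38 min; less 60 min break → 9 h 38 min
Wed: 9:55 AM–5:00 PM = 7 h 5 min; less 60 min break → 6 h 5 min
Thu: 9:21 AM–2:32 PM = 5 h 11 min; less 60 min break → 4 h 11 min
Fri: 7:15 AM–4:27 PM = 9 h 12 min; less 60 min break → 8 h 12 min
Sat: 7:55 AM–3:47 PM = 7 h 52 min; less 60 min break → 6 h 52 min
Sun: 6:29 AM–2:45 PM = 8 h 16 min; less 60 min break → 7 h 16 min
Total: 6 h 11 min + 9 h 38 min + 6 h 5 min + 4 h 11 min + 8 h 12 min + 6 h 52 min + 7 h 16 min = 48 h 25 min.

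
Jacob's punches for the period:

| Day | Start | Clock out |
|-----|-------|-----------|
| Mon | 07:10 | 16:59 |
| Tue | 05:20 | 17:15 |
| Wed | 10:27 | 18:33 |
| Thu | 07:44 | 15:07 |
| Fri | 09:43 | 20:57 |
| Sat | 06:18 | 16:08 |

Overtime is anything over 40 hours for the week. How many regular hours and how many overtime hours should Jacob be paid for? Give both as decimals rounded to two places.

Regular 40.00 hours, overtime 18.28 hours

Mon: 07:10–16:59 = 9 h 49 min
Tue: 05:20–17:15 = 11 h 55 min
Wed: 10:27–18:33 = 8 h 6 min
Thu: 07:44–15:07 = 7 h 23 min
Fri: 09:43–20:57 = 11 h 14 min
Sat: 06:18–16:08 = 9 h 50 min
Total worked: 58 h 17 min = 58.28 h.
Threshold 40 h → overtime 18 h 17 min, regular 40 h 0 min.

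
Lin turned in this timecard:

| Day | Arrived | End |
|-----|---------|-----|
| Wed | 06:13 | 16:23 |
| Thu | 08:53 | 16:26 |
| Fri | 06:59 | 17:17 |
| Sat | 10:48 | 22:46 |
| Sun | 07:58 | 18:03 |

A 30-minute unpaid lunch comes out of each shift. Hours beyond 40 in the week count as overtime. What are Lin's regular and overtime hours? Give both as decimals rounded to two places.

Wed: 06:13–16:23 = 10 h 10 min; less 30 min break → 9 h 40 min
Thu: 08:53–16:26 = 7 h 33 min; less 30 min break → 7 h 3 min
Fri: 06:59–17:17 = 10 h 18 min; less 30 min break → 9 h 48 min
Sat: 10:48–22:46 = 11 h 58 min; less 30 min break → 11 h 28 min
Sun: 07:58–18:03 = 10 h 5 min; less 30 min break → 9 h 35 min
Total worked: 47 h 34 min = 47.57 h.
Threshold 40 h → overtime 7 h 34 min, regular 40 h 0 min.

Regular 40.00 hours, overtime 7.57 hours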